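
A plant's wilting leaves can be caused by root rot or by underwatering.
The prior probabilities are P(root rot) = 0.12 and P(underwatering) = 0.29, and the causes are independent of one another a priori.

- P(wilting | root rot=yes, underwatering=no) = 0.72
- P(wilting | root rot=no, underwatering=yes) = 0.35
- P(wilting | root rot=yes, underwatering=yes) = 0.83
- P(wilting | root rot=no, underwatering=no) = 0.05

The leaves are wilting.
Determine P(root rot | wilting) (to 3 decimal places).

P(root rot | wilting) ≈ 0.428

Enumerate the 4 (root rot, underwatering) configurations and weight by the priors:
  P(wilting) = 0.05·0.88·0.71 + 0.35·0.88·0.29 + 0.72·0.12·0.71 + 0.83·0.12·0.29
        = 0.031240 + 0.089320 + 0.061344 + 0.028884 = 0.210788
The terms with root rot present sum to 0.090228, so
  P(root rot | wilting) = 0.090228 / 0.210788 ≈ 0.428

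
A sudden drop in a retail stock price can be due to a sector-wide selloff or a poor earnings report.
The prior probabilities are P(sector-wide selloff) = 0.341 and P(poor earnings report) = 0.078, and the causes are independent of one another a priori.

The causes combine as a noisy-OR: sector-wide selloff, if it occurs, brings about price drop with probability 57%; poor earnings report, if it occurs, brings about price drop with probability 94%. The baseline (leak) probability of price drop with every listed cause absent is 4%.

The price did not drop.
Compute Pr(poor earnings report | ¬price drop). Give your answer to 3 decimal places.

Under noisy-OR, P(price drop | causes) = 1 − (1−0.04)·∏(1−qᵢ) over the active causes.
Sum P(¬price drop|·) weighted by the priors over the 4 (sector-wide selloff, poor earnings report) configurations:
  P(¬price drop) = 0.96×0.659×0.922 + 0.0576×0.659×0.078 + 0.4128×0.341×0.922 + 0.024768×0.341×0.078
        = 0.583294 + 0.002961 + 0.129785 + 0.000659 = 0.716699
Keeping only the poor earnings report-present terms gives 0.003620, so
  P(poor earnings report | ¬price drop) = 0.003620 / 0.716699 ≈ 0.005

Pr(poor earnings report | ¬price drop) ≈ 0.005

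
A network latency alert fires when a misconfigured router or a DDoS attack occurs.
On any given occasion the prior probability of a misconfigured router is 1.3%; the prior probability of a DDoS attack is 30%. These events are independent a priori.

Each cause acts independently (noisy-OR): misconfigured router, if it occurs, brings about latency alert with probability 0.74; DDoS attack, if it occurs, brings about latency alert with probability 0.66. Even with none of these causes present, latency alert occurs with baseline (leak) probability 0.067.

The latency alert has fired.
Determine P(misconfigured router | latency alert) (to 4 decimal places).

P(misconfigured router | latency alert) ≈ 0.0404

Under noisy-OR, P(latency alert | causes) = 1 − (1−0.067)·∏(1−qᵢ) over the active causes.
Enumerate the 4 (misconfigured router, DDoS attack) configurations and weight by the priors:
  P(latency alert) = 0.067×0.987×0.7 + 0.68278×0.987×0.3 + 0.75742×0.013×0.7 + 0.917523×0.013×0.3
        = 0.046290 + 0.202171 + 0.006893 + 0.003578 = 0.258932
Configurations with misconfigured router contribute 0.010471, so
  P(misconfigured router | latency alert) = 0.010471 / 0.258932 ≈ 0.0404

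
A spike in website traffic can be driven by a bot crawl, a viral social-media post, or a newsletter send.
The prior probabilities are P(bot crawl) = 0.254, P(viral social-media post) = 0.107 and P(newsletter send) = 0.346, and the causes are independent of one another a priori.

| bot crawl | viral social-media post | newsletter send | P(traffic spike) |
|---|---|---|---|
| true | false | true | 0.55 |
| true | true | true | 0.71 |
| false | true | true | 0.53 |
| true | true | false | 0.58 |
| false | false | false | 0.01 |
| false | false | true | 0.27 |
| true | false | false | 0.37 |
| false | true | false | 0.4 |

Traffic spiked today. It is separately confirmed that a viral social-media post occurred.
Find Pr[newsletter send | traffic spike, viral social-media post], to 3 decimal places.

Pr[newsletter send | traffic spike, viral social-media post] ≈ 0.406

Enumerate the 4 (bot crawl, newsletter send) configurations and weight by the priors:
  P(traffic spike | viral social-media post) = 0.4·0.746·0.654 + 0.53·0.746·0.346 + 0.58·0.254·0.654 + 0.71·0.254·0.346
        = 0.195154 + 0.136801 + 0.096347 + 0.062398 = 0.490700
Keeping only the newsletter send-present terms gives 0.199199, so
  P(newsletter send | traffic spike, viral social-media post) = 0.199199 / 0.490700 ≈ 0.406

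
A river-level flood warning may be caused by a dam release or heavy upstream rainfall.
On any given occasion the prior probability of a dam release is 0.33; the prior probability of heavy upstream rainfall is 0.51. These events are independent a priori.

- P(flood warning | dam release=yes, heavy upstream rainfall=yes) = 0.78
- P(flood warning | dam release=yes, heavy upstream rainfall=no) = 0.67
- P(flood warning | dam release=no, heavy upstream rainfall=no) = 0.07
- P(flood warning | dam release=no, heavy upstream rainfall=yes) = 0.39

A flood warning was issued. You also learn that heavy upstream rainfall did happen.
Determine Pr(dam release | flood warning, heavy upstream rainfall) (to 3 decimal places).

Pr(dam release | flood warning, heavy upstream rainfall) ≈ 0.496

Enumerate both values of dam release and weight by the priors:
  P(flood warning | heavy upstream rainfall) = 0.39·0.67 + 0.78·0.33
        = 0.261300 + 0.257400 = 0.518700
The terms with dam release present sum to 0.257400, so
  P(dam release | flood warning, heavy upstream rainfall) = 0.257400 / 0.518700 ≈ 0.496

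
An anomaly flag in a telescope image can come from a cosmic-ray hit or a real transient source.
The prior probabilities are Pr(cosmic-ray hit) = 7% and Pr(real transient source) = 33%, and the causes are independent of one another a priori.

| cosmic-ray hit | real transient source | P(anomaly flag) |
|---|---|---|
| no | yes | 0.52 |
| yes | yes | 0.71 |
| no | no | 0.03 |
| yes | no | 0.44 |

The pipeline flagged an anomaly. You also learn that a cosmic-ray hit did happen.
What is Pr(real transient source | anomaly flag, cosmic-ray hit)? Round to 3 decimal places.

P(anomaly flag | cosmic-ray hit) = 0.44×0.67 + 0.71×0.33 = 0.294800 + 0.234300 = 0.529100
Restricting to configurations with real transient source present: 0.71×0.33 = 0.234300.
Hence the posterior is 0.234300/0.529100 ≈ 0.443.

Pr(real transient source | anomaly flag, cosmic-ray hit) ≈ 0.443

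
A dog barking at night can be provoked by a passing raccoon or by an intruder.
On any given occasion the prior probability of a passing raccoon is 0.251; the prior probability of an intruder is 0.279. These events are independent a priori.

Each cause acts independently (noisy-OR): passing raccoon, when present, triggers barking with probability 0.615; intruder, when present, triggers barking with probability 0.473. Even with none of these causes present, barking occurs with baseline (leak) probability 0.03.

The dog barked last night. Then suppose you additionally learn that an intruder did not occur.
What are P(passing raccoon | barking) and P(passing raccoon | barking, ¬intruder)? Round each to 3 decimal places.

Under noisy-OR, P(barking | causes) = 1 − (1−0.03)·∏(1−qᵢ) over the active causes.
Sum P(barking|·) weighted by the priors over the 4 (passing raccoon, intruder) configurations:
  P(barking) = 0.03*0.749*0.721 + 0.48881*0.749*0.279 + 0.62655*0.251*0.721 + 0.803192*0.251*0.279
        = 0.016201 + 0.102147 + 0.113387 + 0.056247 = 0.287982
Keeping only the passing raccoon-present terms gives 0.169634, so
  P(passing raccoon | barking) = 0.169634 / 0.287982 ≈ 0.589

Now condition on the additional information:
P(barking | ¬intruder) = 0.03×0.749 + 0.62655×0.251 = 0.022470 + 0.157264 = 0.179734
The passing raccoon-present share is 0.62655×0.251 = 0.157264.
P(passing raccoon | barking, ¬intruder) = 0.157264 / 0.179734 ≈ 0.875

P(passing raccoon | barking) ≈ 0.589; P(passing raccoon | barking, ¬intruder) ≈ 0.875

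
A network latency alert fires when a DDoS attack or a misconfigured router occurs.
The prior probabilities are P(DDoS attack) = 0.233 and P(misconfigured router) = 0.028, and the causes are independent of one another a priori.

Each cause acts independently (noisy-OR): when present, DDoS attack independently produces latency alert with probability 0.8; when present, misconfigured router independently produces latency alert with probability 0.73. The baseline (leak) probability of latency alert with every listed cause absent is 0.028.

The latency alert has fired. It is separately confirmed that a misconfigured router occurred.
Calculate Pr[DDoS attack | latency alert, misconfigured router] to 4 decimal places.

Under noisy-OR, P(latency alert | causes) = 1 − (1−0.028)·∏(1−qᵢ) over the active causes.
Enumerate both values of DDoS attack and weight by the priors:
  P(latency alert | misconfigured router) = 0.73756·0.767 + 0.947512·0.233
        = 0.565709 + 0.220770 = 0.786479
Configurations with DDoS attack contribute 0.220770, so
  P(DDoS attack | latency alert, misconfigured router) = 0.220770 / 0.786479 ≈ 0.2807

Pr[DDoS attack | latency alert, misconfigured router] ≈ 0.2807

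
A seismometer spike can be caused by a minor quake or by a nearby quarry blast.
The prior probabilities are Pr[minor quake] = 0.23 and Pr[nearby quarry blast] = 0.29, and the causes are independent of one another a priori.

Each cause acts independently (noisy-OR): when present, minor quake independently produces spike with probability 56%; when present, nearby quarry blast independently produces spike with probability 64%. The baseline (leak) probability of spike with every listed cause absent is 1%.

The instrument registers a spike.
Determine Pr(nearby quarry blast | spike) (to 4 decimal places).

Under noisy-OR, P(spike | causes) = 1 − (1−0.01)·∏(1−qᵢ) over the active causes.
For the numerator, keep only nearby quarry blast=true terms: 0.143716 + 0.056240 = 0.199956
Normalizer over all consistent configurations: 0.01×0.77×0.71 + 0.6436×0.77×0.29 + 0.5644×0.23×0.71 + 0.843184×0.23×0.29 = 0.297590
Posterior = 0.199956 / 0.297590 ≈ 0.6719

Pr(nearby quarry blast | spike) ≈ 0.6719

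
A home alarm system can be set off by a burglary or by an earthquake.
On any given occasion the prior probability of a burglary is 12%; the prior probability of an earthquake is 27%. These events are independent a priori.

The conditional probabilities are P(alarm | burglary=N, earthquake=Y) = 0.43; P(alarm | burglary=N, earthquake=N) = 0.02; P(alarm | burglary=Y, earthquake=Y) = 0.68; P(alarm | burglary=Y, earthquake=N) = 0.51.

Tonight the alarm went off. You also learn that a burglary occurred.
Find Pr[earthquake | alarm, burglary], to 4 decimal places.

P(alarm | burglary) = 0.51×0.73 + 0.68×0.27 = 0.372300 + 0.183600 = 0.555900
Of this, 0.183600 comes from 0.68×0.27 (the earthquake=true cases).
P(earthquake | alarm, burglary) = 0.183600 / 0.555900 ≈ 0.3303

Pr[earthquake | alarm, burglary] ≈ 0.3303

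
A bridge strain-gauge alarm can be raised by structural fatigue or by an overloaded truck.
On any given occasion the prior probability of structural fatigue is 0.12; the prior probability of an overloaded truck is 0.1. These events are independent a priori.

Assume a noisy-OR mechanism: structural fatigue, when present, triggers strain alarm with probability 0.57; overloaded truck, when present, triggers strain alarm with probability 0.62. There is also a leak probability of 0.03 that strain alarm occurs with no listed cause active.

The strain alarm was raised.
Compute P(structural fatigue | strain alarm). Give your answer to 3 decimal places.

P(structural fatigue | strain alarm) ≈ 0.479

Under noisy-OR, P(strain alarm | causes) = 1 − (1−0.03)·∏(1−qᵢ) over the active causes.
P(strain alarm) = 0.03×0.88×0.9 + 0.6314×0.88×0.1 + 0.5829×0.12×0.9 + 0.841502×0.12×0.1 = 0.023760 + 0.055563 + 0.062953 + 0.010098 = 0.152374
The structural fatigue-present share is 0.062953 + 0.010098 = 0.073051.
Hence the posterior is 0.073051/0.152374 ≈ 0.479.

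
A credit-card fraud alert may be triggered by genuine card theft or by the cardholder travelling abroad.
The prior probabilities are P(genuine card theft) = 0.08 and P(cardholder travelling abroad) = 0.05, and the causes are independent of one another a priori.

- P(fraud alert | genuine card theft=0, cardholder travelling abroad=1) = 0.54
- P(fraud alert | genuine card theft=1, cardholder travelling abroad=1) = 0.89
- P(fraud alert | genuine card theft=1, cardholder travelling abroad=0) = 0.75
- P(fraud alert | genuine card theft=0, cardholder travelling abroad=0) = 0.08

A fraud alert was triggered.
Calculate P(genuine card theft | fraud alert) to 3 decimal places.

P(genuine card theft | fraud alert) ≈ 0.390

Enumerate the 4 (genuine card theft, cardholder travelling abroad) configurations and weight by the priors:
  P(fraud alert) = 0.08·0.92·0.95 + 0.54·0.92·0.05 + 0.75·0.08·0.95 + 0.89·0.08·0.05
        = 0.069920 + 0.024840 + 0.057000 + 0.003560 = 0.155320
Keeping only the genuine card theft-present terms gives 0.060560, so
  P(genuine card theft | fraud alert) = 0.060560 / 0.155320 ≈ 0.390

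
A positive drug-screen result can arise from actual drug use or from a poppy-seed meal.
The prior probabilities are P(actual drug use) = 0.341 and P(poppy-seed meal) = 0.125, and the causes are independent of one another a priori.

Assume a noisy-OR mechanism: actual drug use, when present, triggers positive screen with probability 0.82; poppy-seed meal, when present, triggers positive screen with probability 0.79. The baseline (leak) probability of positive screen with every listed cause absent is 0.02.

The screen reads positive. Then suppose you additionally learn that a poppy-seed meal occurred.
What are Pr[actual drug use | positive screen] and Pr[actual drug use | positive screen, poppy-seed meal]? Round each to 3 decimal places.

Under noisy-OR, P(positive screen | causes) = 1 − (1−0.02)·∏(1−qᵢ) over the active causes.
Numerator (weight on configurations with actual drug use): 0.245742 + 0.041046 = 0.286788
The normalizing constant is 0.02×0.659×0.875 + 0.7942×0.659×0.125 + 0.8236×0.341×0.875 + 0.962956×0.341×0.125 = 0.363743
P(actual drug use | positive screen) = 0.286788/0.363743 ≈ 0.788

With the extra evidence:
Numerator (weight on configurations with actual drug use): 0.962956*0.341 = 0.328368
Normalizer over all consistent configurations: 0.7942*0.659 + 0.962956*0.341 = 0.851746
P(actual drug use | positive screen, poppy-seed meal) = 0.328368/0.851746 ≈ 0.386
— poppy-seed meal explains away the evidence for actual drug use.

Pr[actual drug use | positive screen] ≈ 0.788; Pr[actual drug use | positive screen, poppy-seed meal] ≈ 0.386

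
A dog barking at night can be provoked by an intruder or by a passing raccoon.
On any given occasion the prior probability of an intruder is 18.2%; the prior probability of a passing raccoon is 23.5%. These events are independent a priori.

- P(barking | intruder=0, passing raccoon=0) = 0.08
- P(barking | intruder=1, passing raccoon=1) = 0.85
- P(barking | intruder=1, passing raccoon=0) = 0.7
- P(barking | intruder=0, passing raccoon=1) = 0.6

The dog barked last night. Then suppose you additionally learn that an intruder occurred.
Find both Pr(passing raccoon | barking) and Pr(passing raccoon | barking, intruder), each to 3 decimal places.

Sum P(barking|·) weighted by the priors over the 4 (intruder, passing raccoon) configurations:
  P(barking) = 0.08*0.818*0.765 + 0.6*0.818*0.235 + 0.7*0.182*0.765 + 0.85*0.182*0.235
        = 0.050062 + 0.115338 + 0.097461 + 0.036354 = 0.299215
Keeping only the passing raccoon-present terms gives 0.151692, so
  P(passing raccoon | barking) = 0.151692 / 0.299215 ≈ 0.507

Now also conditioning on intruder=true:
P(barking | intruder) = 0.7×0.765 + 0.85×0.235 = 0.535500 + 0.199750 = 0.735250
Of this, 0.199750 comes from 0.85×0.235 (the passing raccoon=true cases).
So P(passing raccoon | barking, intruder) = 0.199750/0.735250 ≈ 0.272.
The drop from 0.507 to 0.272 is the explaining-away (discounting) effect.

Pr(passing raccoon | barking) ≈ 0.507; Pr(passing raccoon | barking, intruder) ≈ 0.272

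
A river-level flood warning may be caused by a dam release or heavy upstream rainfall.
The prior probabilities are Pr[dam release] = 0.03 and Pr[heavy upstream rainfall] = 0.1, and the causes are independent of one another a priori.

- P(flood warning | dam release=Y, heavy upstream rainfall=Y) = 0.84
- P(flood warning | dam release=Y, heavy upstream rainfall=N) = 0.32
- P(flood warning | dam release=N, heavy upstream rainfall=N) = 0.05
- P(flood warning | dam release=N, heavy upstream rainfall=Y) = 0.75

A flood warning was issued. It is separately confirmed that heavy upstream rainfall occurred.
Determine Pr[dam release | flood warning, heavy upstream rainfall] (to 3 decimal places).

Pr[dam release | flood warning, heavy upstream rainfall] ≈ 0.033

Weight on dam release=true, given the evidence: 0.84*0.03 = 0.025200
The normalizing constant is 0.75*0.97 + 0.84*0.03 = 0.752700
P(dam release | flood warning, heavy upstream rainfall) = 0.025200/0.752700 ≈ 0.033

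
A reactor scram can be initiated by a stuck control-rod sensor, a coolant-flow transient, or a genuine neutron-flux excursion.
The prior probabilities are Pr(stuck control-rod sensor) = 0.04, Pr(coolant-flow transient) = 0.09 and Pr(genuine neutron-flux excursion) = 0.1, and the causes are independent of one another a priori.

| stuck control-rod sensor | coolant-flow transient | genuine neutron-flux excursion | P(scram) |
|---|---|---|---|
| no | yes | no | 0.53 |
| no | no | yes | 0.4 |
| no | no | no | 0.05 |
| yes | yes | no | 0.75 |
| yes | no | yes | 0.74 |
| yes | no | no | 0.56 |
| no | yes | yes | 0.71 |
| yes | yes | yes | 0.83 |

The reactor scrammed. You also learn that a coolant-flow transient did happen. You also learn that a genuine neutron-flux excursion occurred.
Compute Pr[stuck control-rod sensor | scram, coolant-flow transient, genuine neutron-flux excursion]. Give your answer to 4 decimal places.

Pr[stuck control-rod sensor | scram, coolant-flow transient, genuine neutron-flux excursion] ≈ 0.0464

Sum P(scram|·) weighted by the priors over both values of stuck control-rod sensor:
  P(scram | coolant-flow transient, genuine neutron-flux excursion) = 0.71×0.96 + 0.83×0.04
        = 0.681600 + 0.033200 = 0.714800
Keeping only the stuck control-rod sensor-present terms gives 0.033200, so
  P(stuck control-rod sensor | scram, coolant-flow transient, genuine neutron-flux excursion) = 0.033200 / 0.714800 ≈ 0.0464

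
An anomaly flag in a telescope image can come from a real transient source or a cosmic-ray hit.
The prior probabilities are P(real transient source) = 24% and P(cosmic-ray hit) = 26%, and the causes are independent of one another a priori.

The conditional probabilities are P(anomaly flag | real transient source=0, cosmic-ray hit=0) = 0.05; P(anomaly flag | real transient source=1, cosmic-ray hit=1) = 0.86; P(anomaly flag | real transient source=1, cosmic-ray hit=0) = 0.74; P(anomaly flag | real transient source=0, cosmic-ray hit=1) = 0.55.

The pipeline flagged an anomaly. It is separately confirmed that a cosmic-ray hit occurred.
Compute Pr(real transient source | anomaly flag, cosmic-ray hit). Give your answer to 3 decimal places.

Numerator (weight on configurations with real transient source): 0.86×0.24 = 0.206400
The normalizing constant is 0.55×0.76 + 0.86×0.24 = 0.624400
P(real transient source | anomaly flag, cosmic-ray hit) = 0.206400/0.624400 ≈ 0.331

Pr(real transient source | anomaly flag, cosmic-ray hit) ≈ 0.331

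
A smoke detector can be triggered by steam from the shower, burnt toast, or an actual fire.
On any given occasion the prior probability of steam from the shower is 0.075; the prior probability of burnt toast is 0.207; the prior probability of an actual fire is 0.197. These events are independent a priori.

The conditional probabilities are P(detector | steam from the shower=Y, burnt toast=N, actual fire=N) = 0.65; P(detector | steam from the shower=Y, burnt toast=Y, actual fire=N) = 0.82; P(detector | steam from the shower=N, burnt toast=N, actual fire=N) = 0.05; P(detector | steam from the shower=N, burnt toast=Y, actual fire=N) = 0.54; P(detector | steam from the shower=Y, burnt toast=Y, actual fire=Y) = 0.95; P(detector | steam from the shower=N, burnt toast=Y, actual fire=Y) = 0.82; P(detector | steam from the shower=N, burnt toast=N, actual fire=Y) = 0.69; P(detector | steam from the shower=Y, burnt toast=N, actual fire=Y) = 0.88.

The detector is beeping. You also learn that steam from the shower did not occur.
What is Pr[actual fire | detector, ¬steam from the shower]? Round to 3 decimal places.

Pr[actual fire | detector, ¬steam from the shower] ≈ 0.537

By total probability over the 4 (burnt toast, actual fire) configurations:
  P(detector | ¬steam from the shower) = 0.05×0.793×0.803 + 0.69×0.793×0.197 + 0.54×0.207×0.803 + 0.82×0.207×0.197
        = 0.031839 + 0.107792 + 0.089759 + 0.033439 = 0.262829
The terms with actual fire present sum to 0.141231, so
  P(actual fire | detector, ¬steam from the shower) = 0.141231 / 0.262829 ≈ 0.537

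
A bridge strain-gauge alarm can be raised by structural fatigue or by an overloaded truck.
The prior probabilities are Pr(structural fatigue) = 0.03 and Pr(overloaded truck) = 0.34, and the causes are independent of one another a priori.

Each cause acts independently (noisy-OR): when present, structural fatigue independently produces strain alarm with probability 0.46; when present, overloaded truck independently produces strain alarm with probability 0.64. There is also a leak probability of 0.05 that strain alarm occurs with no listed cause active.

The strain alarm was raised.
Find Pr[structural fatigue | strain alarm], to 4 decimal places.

Pr[structural fatigue | strain alarm] ≈ 0.0673

Under noisy-OR, P(strain alarm | causes) = 1 − (1−0.05)·∏(1−qᵢ) over the active causes.
Enumerate the 4 (structural fatigue, overloaded truck) configurations and weight by the priors:
  P(strain alarm) = 0.05*0.97*0.66 + 0.658*0.97*0.34 + 0.487*0.03*0.66 + 0.81532*0.03*0.34
        = 0.032010 + 0.217008 + 0.009643 + 0.008316 = 0.266977
The terms with structural fatigue present sum to 0.017959, so
  P(structural fatigue | strain alarm) = 0.017959 / 0.266977 ≈ 0.0673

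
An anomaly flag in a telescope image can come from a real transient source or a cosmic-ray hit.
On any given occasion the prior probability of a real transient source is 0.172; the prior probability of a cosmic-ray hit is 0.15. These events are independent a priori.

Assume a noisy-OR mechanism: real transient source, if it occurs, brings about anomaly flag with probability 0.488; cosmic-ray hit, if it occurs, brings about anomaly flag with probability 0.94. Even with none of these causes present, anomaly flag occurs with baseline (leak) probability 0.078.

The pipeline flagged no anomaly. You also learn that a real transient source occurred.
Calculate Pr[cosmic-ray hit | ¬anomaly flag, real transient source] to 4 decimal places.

Under noisy-OR, P(anomaly flag | causes) = 1 − (1−0.078)·∏(1−qᵢ) over the active causes.
Numerator (weight on configurations with cosmic-ray hit): 0.028324·0.15 = 0.004249
The normalizing constant is 0.472064·0.85 + 0.028324·0.15 = 0.405503
P(cosmic-ray hit | ¬anomaly flag, real transient source) = 0.004249/0.405503 ≈ 0.0105

Pr[cosmic-ray hit | ¬anomaly flag, real transient source] ≈ 0.0105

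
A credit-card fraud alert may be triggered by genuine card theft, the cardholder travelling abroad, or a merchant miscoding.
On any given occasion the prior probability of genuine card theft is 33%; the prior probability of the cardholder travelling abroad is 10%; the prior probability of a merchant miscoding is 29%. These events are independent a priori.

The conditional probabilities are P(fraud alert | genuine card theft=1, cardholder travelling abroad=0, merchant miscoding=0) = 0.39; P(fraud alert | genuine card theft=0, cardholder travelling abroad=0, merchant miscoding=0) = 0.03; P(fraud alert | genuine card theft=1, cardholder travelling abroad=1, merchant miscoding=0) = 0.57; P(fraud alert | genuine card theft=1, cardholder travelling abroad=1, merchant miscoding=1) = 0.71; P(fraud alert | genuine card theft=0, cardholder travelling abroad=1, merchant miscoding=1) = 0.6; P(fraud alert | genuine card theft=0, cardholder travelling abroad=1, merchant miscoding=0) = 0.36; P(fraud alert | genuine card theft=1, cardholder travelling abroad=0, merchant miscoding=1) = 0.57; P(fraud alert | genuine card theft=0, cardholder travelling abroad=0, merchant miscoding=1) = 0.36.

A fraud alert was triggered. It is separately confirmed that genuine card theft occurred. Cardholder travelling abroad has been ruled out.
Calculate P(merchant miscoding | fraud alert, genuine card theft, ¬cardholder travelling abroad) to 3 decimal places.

For the numerator, keep only merchant miscoding=true terms: 0.57*0.29 = 0.165300
Denominator P(fraud alert | genuine card theft, ¬cardholder travelling abroad): 0.39*0.71 + 0.57*0.29 = 0.442200
P(merchant miscoding | fraud alert, genuine card theft, ¬cardholder travelling abroad) = 0.165300/0.442200 ≈ 0.374

P(merchant miscoding | fraud alert, genuine card theft, ¬cardholder travelling abroad) ≈ 0.374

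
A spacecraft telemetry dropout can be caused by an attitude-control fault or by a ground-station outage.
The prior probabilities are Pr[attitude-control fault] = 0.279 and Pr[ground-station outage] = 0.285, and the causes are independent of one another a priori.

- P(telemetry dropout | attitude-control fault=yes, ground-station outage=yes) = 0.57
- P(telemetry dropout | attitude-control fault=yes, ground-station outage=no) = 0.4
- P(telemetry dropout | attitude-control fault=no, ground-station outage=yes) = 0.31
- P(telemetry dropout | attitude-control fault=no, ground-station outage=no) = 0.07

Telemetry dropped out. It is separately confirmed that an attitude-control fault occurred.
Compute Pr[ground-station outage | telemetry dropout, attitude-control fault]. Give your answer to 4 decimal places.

Pr[ground-station outage | telemetry dropout, attitude-control fault] ≈ 0.3622

P(telemetry dropout | attitude-control fault) = 0.4·0.715 + 0.57·0.285 = 0.286000 + 0.162450 = 0.448450
Restricting to configurations with ground-station outage present: 0.57·0.285 = 0.162450.
P(ground-station outage | telemetry dropout, attitude-control fault) = 0.162450 / 0.448450 ≈ 0.3622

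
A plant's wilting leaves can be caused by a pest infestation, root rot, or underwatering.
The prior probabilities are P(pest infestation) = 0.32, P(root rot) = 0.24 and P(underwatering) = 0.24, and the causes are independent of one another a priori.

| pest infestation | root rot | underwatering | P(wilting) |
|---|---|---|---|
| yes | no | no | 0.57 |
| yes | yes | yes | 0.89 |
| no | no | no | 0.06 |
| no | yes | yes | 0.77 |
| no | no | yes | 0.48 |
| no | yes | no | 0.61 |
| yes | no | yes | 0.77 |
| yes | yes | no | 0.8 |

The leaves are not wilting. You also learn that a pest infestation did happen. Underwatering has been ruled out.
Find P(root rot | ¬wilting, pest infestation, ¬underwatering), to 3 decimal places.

P(root rot | ¬wilting, pest infestation, ¬underwatering) ≈ 0.128

Weight on root rot=true, given the evidence: 0.2·0.24 = 0.048000
Denominator P(¬wilting | pest infestation, ¬underwatering): 0.43·0.76 + 0.2·0.24 = 0.374800
Posterior = 0.048000 / 0.374800 ≈ 0.128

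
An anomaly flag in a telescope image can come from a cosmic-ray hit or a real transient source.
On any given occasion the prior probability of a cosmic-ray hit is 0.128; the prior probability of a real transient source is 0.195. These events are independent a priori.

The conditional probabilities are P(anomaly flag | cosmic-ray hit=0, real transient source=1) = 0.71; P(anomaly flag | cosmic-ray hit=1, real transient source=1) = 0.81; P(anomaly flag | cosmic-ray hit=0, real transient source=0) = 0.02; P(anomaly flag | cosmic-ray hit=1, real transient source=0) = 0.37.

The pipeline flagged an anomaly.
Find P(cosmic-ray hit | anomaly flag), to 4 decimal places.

For the numerator, keep only cosmic-ray hit=true terms: 0.038125 + 0.020218 = 0.058343
Normalizer over all consistent configurations: 0.02×0.872×0.805 + 0.71×0.872×0.195 + 0.37×0.128×0.805 + 0.81×0.128×0.195 = 0.193110
P(cosmic-ray hit | anomaly flag) = 0.058343/0.193110 ≈ 0.3021

P(cosmic-ray hit | anomaly flag) ≈ 0.3021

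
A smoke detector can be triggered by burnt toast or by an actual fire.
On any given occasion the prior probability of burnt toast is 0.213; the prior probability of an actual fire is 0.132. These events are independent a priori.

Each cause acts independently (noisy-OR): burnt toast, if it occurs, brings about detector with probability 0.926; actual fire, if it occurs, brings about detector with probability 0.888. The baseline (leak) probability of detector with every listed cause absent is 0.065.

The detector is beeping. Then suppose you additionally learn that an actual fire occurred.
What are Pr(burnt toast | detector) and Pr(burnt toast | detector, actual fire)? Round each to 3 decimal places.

Under noisy-OR, P(detector | causes) = 1 − (1−0.065)·∏(1−qᵢ) over the active causes.
For the numerator, keep only burnt toast=true terms: 0.172092 + 0.027898 = 0.199990
Normalizer over all consistent configurations: 0.065·0.787·0.868 + 0.89528·0.787·0.132 + 0.93081·0.213·0.868 + 0.992251·0.213·0.132 = 0.337398
P(burnt toast | detector) = 0.199990/0.337398 ≈ 0.593

Now also conditioning on actual fire=true:
P(detector | actual fire) = 0.89528·0.787 + 0.992251·0.213 = 0.704585 + 0.211349 = 0.915934
Of this, 0.211349 comes from 0.992251·0.213 (the burnt toast=true cases).
So P(burnt toast | detector, actual fire) = 0.211349/0.915934 ≈ 0.231.

Pr(burnt toast | detector) ≈ 0.593; Pr(burnt toast | detector, actual fire) ≈ 0.231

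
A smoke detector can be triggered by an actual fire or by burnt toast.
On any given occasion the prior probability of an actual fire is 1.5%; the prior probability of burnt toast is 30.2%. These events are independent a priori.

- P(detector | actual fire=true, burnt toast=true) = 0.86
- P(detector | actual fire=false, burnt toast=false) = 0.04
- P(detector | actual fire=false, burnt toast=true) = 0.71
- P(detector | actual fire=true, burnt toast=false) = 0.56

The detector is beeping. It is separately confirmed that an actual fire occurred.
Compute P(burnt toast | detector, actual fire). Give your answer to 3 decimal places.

Enumerate both values of burnt toast and weight by the priors:
  P(detector | actual fire) = 0.56*0.698 + 0.86*0.302
        = 0.390880 + 0.259720 = 0.650600
Configurations with burnt toast contribute 0.259720, so
  P(burnt toast | detector, actual fire) = 0.259720 / 0.650600 ≈ 0.399

P(burnt toast | detector, actual fire) ≈ 0.399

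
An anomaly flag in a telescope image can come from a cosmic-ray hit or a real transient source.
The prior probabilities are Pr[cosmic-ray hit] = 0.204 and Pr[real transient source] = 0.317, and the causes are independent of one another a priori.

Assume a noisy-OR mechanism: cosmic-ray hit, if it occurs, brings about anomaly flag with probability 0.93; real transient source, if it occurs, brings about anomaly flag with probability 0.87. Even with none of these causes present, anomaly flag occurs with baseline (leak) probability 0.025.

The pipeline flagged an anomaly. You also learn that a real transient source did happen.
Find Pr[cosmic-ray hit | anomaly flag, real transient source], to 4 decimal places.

Under noisy-OR, P(anomaly flag | causes) = 1 − (1−0.025)·∏(1−qᵢ) over the active causes.
By total probability over both values of cosmic-ray hit:
  P(anomaly flag | real transient source) = 0.87325×0.796 + 0.991128×0.204
        = 0.695107 + 0.202190 = 0.897297
Keeping only the cosmic-ray hit-present terms gives 0.202190, so
  P(cosmic-ray hit | anomaly flag, real transient source) = 0.202190 / 0.897297 ≈ 0.2253

Pr[cosmic-ray hit | anomaly flag, real transient source] ≈ 0.2253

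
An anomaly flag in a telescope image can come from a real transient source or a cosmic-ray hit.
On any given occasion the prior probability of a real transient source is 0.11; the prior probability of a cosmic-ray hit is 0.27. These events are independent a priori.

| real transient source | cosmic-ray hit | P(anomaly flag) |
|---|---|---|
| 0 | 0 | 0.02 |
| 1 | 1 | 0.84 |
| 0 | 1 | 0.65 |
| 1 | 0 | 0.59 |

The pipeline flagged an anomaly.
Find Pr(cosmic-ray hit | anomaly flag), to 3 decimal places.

For the numerator, keep only cosmic-ray hit=true terms: 0.156195 + 0.024948 = 0.181143
Denominator P(anomaly flag): 0.02*0.89*0.73 + 0.65*0.89*0.27 + 0.59*0.11*0.73 + 0.84*0.11*0.27 = 0.241514
P(cosmic-ray hit | anomaly flag) = 0.181143/0.241514 ≈ 0.750

Pr(cosmic-ray hit | anomaly flag) ≈ 0.750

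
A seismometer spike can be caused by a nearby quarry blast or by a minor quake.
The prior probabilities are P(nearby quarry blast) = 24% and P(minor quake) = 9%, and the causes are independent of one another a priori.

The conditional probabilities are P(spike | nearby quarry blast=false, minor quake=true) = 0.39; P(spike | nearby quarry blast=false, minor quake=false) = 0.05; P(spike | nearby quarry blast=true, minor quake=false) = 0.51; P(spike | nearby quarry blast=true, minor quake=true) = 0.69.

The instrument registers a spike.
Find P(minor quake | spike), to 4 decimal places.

Enumerate the 4 (nearby quarry blast, minor quake) configurations and weight by the priors:
  P(spike) = 0.05×0.76×0.91 + 0.39×0.76×0.09 + 0.51×0.24×0.91 + 0.69×0.24×0.09
        = 0.034580 + 0.026676 + 0.111384 + 0.014904 = 0.187544
Keeping only the minor quake-present terms gives 0.041580, so
  P(minor quake | spike) = 0.041580 / 0.187544 ≈ 0.2217

P(minor quake | spike) ≈ 0.2217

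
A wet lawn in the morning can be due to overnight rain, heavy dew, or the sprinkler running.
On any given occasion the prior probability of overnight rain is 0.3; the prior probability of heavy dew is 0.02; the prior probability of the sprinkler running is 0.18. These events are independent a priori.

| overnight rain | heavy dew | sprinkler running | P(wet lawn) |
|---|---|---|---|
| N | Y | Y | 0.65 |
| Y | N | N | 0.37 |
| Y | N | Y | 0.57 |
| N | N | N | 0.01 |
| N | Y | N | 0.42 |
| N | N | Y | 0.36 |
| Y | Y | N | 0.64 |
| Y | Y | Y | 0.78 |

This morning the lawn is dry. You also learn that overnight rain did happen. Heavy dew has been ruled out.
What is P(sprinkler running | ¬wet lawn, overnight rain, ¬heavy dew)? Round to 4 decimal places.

Enumerate both values of sprinkler running and weight by the priors:
  P(¬wet lawn | overnight rain, ¬heavy dew) = 0.63×0.82 + 0.43×0.18
        = 0.516600 + 0.077400 = 0.594000
Configurations with sprinkler running contribute 0.077400, so
  P(sprinkler running | ¬wet lawn, overnight rain, ¬heavy dew) = 0.077400 / 0.594000 ≈ 0.1303

P(sprinkler running | ¬wet lawn, overnight rain, ¬heavy dew) ≈ 0.1303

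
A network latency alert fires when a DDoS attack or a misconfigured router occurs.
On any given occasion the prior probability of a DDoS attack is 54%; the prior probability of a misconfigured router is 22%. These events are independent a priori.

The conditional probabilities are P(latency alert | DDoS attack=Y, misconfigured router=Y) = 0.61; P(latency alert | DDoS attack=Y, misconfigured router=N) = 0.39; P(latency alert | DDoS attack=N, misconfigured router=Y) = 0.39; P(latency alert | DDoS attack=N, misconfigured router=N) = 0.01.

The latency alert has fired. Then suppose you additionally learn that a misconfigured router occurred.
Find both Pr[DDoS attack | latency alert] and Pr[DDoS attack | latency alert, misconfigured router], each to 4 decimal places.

Sum P(latency alert|·) weighted by the priors over the 4 (DDoS attack, misconfigured router) configurations:
  P(latency alert) = 0.01×0.46×0.78 + 0.39×0.46×0.22 + 0.39×0.54×0.78 + 0.61×0.54×0.22
        = 0.003588 + 0.039468 + 0.164268 + 0.072468 = 0.279792
Configurations with DDoS attack contribute 0.236736, so
  P(DDoS attack | latency alert) = 0.236736 / 0.279792 ≈ 0.8461

Now condition on the additional information:
Enumerate both values of DDoS attack and weight by the priors:
  P(latency alert | misconfigured router) = 0.39·0.46 + 0.61·0.54
        = 0.179400 + 0.329400 = 0.508800
Keeping only the DDoS attack-present terms gives 0.329400, so
  P(DDoS attack | latency alert, misconfigured router) = 0.329400 / 0.508800 ≈ 0.6474

Pr[DDoS attack | latency alert] ≈ 0.8461; Pr[DDoS attack | latency alert, misconfigured router] ≈ 0.6474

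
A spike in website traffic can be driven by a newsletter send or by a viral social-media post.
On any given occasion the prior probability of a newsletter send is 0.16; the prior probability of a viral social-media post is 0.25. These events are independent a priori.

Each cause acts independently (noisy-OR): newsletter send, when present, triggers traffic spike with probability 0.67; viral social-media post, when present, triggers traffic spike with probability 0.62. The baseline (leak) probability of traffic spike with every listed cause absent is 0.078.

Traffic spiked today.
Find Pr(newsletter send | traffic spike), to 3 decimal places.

Pr(newsletter send | traffic spike) ≈ 0.390

Under noisy-OR, P(traffic spike | causes) = 1 − (1−0.078)·∏(1−qᵢ) over the active causes.
Weight on newsletter send=true, given the evidence: 0.083489 + 0.035375 = 0.118864
Denominator P(traffic spike): 0.078×0.84×0.75 + 0.64964×0.84×0.25 + 0.69574×0.16×0.75 + 0.884381×0.16×0.25 = 0.304428
Posterior = 0.118864 / 0.304428 ≈ 0.390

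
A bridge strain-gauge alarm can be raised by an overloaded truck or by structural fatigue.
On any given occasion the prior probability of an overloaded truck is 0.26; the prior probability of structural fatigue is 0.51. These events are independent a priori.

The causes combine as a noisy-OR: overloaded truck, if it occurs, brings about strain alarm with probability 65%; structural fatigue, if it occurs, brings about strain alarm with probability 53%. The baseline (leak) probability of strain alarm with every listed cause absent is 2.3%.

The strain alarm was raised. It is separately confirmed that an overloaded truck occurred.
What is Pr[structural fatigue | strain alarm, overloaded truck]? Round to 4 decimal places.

Under noisy-OR, P(strain alarm | causes) = 1 − (1−0.023)·∏(1−qᵢ) over the active causes.
Weight on structural fatigue=true, given the evidence: 0.839284·0.51 = 0.428035
Normalizer over all consistent configurations: 0.65805·0.49 + 0.839284·0.51 = 0.750480
P(structural fatigue | strain alarm, overloaded truck) = 0.428035/0.750480 ≈ 0.5703

Pr[structural fatigue | strain alarm, overloaded truck] ≈ 0.5703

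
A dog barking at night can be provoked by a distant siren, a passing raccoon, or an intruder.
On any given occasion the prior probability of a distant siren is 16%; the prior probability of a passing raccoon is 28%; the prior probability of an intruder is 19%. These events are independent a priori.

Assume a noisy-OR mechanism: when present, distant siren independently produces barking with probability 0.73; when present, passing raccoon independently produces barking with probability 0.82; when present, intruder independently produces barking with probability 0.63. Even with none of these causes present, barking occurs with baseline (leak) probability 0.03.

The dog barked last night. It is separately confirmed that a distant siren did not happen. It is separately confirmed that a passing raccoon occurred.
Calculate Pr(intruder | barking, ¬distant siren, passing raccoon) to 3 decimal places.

Pr(intruder | barking, ¬distant siren, passing raccoon) ≈ 0.210

Under noisy-OR, P(barking | causes) = 1 − (1−0.03)·∏(1−qᵢ) over the active causes.
P(barking | ¬distant siren, passing raccoon) = 0.8254·0.81 + 0.935398·0.19 = 0.668574 + 0.177726 = 0.846300
Restricting to configurations with intruder present: 0.935398·0.19 = 0.177726.
Hence the posterior is 0.177726/0.846300 ≈ 0.210.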